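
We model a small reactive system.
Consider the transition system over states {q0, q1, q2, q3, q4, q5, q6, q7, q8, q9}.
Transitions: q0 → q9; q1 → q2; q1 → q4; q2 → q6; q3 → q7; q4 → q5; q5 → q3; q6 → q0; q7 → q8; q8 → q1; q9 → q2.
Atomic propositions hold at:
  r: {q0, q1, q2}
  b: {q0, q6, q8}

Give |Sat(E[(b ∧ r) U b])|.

Sat(b ∧ r) = {q0}
E[(b ∧ r) U b]: least fixpoint, start Z0 = Sat(b) = {q0, q6, q8}, add states in Sat(b ∧ r) with some successor in Z. Already a fixed point.
Sat(E[(b ∧ r) U b]) = {q0, q6, q8}
|Sat(E[(b ∧ r) U b])| = |{q0, q6, q8}| = 3.

3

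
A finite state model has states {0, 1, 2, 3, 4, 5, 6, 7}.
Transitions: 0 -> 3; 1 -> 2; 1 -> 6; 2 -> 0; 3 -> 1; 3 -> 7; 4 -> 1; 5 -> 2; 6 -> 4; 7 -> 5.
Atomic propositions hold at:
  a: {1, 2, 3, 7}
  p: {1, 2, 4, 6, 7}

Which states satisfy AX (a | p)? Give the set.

Sat(a | p) = {1, 2, 3, 4, 6, 7}
Sat(AX (a | p)) = {s : every successor in {1, 2, 3, 4, 6, 7}} = {0, 1, 3, 4, 5, 6}

{0, 1, 3, 4, 5, 6}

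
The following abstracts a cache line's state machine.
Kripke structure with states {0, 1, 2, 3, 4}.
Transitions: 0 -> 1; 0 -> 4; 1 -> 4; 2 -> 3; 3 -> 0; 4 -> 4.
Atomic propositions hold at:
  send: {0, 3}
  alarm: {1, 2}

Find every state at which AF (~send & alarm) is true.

Sat(~send) = {1, 2, 4}
Sat(~send & alarm) = {1, 2}
AF (~send & alarm): least fixpoint, start Z0 = {1, 2}, add states with every successor in Z. Already a fixed point.
Sat(AF (~send & alarm)) = {1, 2}

{1, 2}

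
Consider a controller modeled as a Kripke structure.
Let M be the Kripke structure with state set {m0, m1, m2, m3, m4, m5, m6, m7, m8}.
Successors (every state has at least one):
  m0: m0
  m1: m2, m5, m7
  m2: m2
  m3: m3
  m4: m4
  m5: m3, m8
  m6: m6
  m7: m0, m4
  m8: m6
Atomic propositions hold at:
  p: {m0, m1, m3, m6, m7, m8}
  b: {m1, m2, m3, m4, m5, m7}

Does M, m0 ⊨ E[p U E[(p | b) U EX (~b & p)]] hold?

Yes

Sat(p | b) = {m0, m1, m2, m3, m4, m5, m6, m7, m8}
Sat(~b) = {m0, m6, m8}
Sat(~b & p) = {m0, m6, m8}
Sat(EX (~b & p)) = {s : some successor in {m0, m6, m8}} = {m0, m5, m6, m7, m8}
E[(p | b) U EX (~b & p)]: least fixpoint, start Z0 = Sat(EX (~b & p)) = {m0, m5, m6, m7, m8}, add states in Sat(p | b) with some successor in Z. Z1 = {m0, m1, m5, m6, m7, m8}; fixed.
Sat(E[(p | b) U EX (~b & p)]) = {m0, m1, m5, m6, m7, m8}
E[p U E[(p | b) U EX (~b & p)]]: least fixpoint, start Z0 = Sat(E[(p | b) U EX (~b & p)]) = {m0, m1, m5, m6, m7, m8}, add states in Sat(p) with some successor in Z. Already a fixed point.
Sat(E[p U E[(p | b) U EX (~b & p)]]) = {m0, m1, m5, m6, m7, m8}
m0 ∈ Sat(E[p U E[(p | b) U EX (~b & p)]]) = {m0, m1, m5, m6, m7, m8}, so the formula holds at m0.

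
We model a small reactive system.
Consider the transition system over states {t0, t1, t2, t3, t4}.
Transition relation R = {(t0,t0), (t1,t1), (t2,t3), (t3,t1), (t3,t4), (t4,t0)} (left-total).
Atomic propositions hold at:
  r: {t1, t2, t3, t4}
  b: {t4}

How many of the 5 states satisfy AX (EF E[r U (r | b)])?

3

Sat(r | b) = {t1, t2, t3, t4}
E[r U (r | b)]: least fixpoint, start Z0 = Sat((r | b)) = {t1, t2, t3, t4}, add states in Sat(r) with some successor in Z. Already a fixed point.
Sat(E[r U (r | b)]) = {t1, t2, t3, t4}
EF E[r U (r | b)]: least fixpoint, start Z0 = {t1, t2, t3, t4}, add states with some successor in Z. Already a fixed point.
Sat(EF E[r U (r | b)]) = {t1, t2, t3, t4}
Sat(AX (EF E[r U (r | b)])) = {s : every successor in {t1, t2, t3, t4}} = {t1, t2, t3}
|Sat(AX (EF E[r U (r | b)]))| = |{t1, t2, t3}| = 3.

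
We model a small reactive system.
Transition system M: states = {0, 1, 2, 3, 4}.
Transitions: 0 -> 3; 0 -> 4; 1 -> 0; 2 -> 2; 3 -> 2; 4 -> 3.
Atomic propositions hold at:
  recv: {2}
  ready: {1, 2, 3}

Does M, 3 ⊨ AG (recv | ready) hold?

Sat(recv | ready) = {1, 2, 3}
AG (recv | ready): greatest fixpoint, start Z0 = {1, 2, 3}, keep only states in Sat with every successor in Z. Z1 = {2, 3}; fixed.
Sat(AG (recv | ready)) = {2, 3}
3 ∈ Sat(AG (recv | ready)) = {2, 3}, so the formula holds at 3.

Yes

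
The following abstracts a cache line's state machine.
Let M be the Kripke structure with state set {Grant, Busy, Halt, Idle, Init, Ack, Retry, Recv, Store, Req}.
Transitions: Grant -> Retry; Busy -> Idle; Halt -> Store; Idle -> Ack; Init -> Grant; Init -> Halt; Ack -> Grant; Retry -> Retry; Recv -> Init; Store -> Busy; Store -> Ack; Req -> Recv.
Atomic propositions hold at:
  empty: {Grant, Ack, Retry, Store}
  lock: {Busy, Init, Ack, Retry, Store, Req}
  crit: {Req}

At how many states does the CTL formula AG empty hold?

3

AG empty: greatest fixpoint, start Z0 = {Grant, Ack, Retry, Store}, keep only states in Sat with every successor in Z. Z1 = {Grant, Ack, Retry}; fixed.
Sat(AG empty) = {Grant, Ack, Retry}
|Sat(AG empty)| = |{Grant, Ack, Retry}| = 3.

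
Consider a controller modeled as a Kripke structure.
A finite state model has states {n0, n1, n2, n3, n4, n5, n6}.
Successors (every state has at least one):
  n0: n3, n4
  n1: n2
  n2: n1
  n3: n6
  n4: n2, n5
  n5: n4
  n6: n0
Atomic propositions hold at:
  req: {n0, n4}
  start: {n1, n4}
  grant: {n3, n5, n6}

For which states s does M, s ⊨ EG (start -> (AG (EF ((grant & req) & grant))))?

Sat(grant & req) = ∅
Sat((grant & req) & grant) = ∅
EF ((grant & req) & grant): least fixpoint, start Z0 = ∅, add states with some successor in Z. Already a fixed point.
Sat(EF ((grant & req) & grant)) = ∅
AG (EF ((grant & req) & grant)): greatest fixpoint, start Z0 = ∅, keep only states in Sat with every successor in Z. Already a fixed point.
Sat(AG (EF ((grant & req) & grant))) = ∅
Sat(start -> (AG (EF ((grant & req) & grant)))) = {n0, n2, n3, n5, n6}
EG (start -> (AG (EF ((grant & req) & grant)))): greatest fixpoint, start Z0 = {n0, n2, n3, n5, n6}, keep only states in Sat with some successor in Z. Z1 = {n0, n3, n6}; fixed.
Sat(EG (start -> (AG (EF ((grant & req) & grant))))) = {n0, n3, n6}

{n0, n3, n6}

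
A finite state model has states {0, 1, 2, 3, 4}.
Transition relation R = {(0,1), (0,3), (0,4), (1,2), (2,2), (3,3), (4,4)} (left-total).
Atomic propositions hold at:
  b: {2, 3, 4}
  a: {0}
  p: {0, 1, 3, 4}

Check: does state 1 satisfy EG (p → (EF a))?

No

EF a: least fixpoint, start Z0 = {0}, add states with some successor in Z. Already a fixed point.
Sat(EF a) = {0}
Sat(p → (EF a)) = {0, 2}
EG (p → (EF a)): greatest fixpoint, start Z0 = {0, 2}, keep only states in Sat with some successor in Z. Z1 = {2}; fixed.
Sat(EG (p → (EF a))) = {2}
1 ∉ Sat(EG (p → (EF a))) = {2}, so the formula does not hold at 1.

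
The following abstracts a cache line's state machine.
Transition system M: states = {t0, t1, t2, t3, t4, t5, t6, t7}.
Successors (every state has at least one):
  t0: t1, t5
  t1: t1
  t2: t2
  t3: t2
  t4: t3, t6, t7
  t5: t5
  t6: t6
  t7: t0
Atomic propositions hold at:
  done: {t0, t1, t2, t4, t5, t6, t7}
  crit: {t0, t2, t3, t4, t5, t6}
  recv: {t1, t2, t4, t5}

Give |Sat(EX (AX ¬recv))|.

Sat(¬recv) = {t0, t3, t6, t7}
Sat(AX ¬recv) = {s : every successor in {t0, t3, t6, t7}} = {t4, t6, t7}
Sat(EX (AX ¬recv)) = {s : some successor in {t4, t6, t7}} = {t4, t6}
|Sat(EX (AX ¬recv))| = |{t4, t6}| = 2.

2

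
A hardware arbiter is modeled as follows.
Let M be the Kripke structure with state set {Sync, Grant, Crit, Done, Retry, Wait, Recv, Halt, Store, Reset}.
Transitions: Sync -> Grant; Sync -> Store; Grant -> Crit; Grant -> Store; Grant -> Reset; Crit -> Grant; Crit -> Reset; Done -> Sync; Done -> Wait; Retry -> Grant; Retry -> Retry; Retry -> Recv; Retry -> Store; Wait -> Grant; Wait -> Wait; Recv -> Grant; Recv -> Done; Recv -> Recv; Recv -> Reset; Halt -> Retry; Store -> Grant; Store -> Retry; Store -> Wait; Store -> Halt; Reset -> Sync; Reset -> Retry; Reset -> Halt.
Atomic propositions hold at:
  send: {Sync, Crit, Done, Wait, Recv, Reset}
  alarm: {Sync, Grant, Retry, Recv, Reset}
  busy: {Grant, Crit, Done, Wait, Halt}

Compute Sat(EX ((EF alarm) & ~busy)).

EF alarm: least fixpoint, start Z0 = {Sync, Grant, Retry, Recv, Reset}, add states with some successor in Z. Z1 = {Sync, Grant, Crit, Done, Retry, Wait, Recv, Halt, Store, Reset}; fixed.
Sat(EF alarm) = {Sync, Grant, Crit, Done, Retry, Wait, Recv, Halt, Store, Reset}
Sat(~busy) = {Sync, Retry, Recv, Store, Reset}
Sat((EF alarm) & ~busy) = {Sync, Retry, Recv, Store, Reset}
Sat(EX ((EF alarm) & ~busy)) = {s : some successor in {Sync, Retry, Recv, Store, Reset}} = {Sync, Grant, Crit, Done, Retry, Recv, Halt, Store, Reset}

{Sync, Grant, Crit, Done, Retry, Recv, Halt, Store, Reset}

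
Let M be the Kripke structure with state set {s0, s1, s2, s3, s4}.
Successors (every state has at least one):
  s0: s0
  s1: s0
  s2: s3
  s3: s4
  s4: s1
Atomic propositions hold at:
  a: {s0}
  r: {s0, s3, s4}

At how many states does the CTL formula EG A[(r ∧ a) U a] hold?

1

Sat(r ∧ a) = {s0}
A[(r ∧ a) U a]: least fixpoint, start Z0 = Sat(a) = {s0}, add states in Sat(r ∧ a) with every successor in Z. Already a fixed point.
Sat(A[(r ∧ a) U a]) = {s0}
EG A[(r ∧ a) U a]: greatest fixpoint, start Z0 = {s0}, keep only states in Sat with some successor in Z. Already a fixed point.
Sat(EG A[(r ∧ a) U a]) = {s0}
|Sat(EG A[(r ∧ a) U a])| = |{s0}| = 1.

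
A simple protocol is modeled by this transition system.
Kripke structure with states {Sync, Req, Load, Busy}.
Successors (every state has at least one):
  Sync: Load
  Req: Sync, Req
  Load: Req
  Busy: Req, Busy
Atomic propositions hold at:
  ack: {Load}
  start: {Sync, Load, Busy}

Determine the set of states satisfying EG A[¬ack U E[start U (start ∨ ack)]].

Sat(¬ack) = {Sync, Req, Busy}
Sat(start ∨ ack) = {Sync, Load, Busy}
E[start U (start ∨ ack)]: least fixpoint, start Z0 = Sat((start ∨ ack)) = {Sync, Load, Busy}, add states in Sat(start) with some successor in Z. Already a fixed point.
Sat(E[start U (start ∨ ack)]) = {Sync, Load, Busy}
A[¬ack U E[start U (start ∨ ack)]]: least fixpoint, start Z0 = Sat(E[start U (start ∨ ack)]) = {Sync, Load, Busy}, add states in Sat(¬ack) with every successor in Z. Already a fixed point.
Sat(A[¬ack U E[start U (start ∨ ack)]]) = {Sync, Load, Busy}
EG A[¬ack U E[start U (start ∨ ack)]]: greatest fixpoint, start Z0 = {Sync, Load, Busy}, keep only states in Sat with some successor in Z. Z1 = {Sync, Busy}; Z2 = {Busy}; fixed.
Sat(EG A[¬ack U E[start U (start ∨ ack)]]) = {Busy}

{Busy}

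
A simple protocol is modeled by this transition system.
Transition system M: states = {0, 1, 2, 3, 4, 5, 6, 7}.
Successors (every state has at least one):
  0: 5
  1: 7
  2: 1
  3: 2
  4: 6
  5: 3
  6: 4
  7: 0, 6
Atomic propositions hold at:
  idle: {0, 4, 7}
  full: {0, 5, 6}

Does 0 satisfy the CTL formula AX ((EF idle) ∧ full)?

EF idle: least fixpoint, start Z0 = {0, 4, 7}, add states with some successor in Z. Z1 = {0, 1, 4, 6, 7}; Z2 = {0, 1, 2, 4, 6, 7}; Z3 = {0, 1, 2, 3, 4, 6, 7}; Z4 = {0, 1, 2, 3, 4, 5, 6, 7}; fixed.
Sat(EF idle) = {0, 1, 2, 3, 4, 5, 6, 7}
Sat((EF idle) ∧ full) = {0, 5, 6}
Sat(AX ((EF idle) ∧ full)) = {s : every successor in {0, 5, 6}} = {0, 4, 7}
0 ∈ Sat(AX ((EF idle) ∧ full)) = {0, 4, 7}, so the formula holds at 0.

Yes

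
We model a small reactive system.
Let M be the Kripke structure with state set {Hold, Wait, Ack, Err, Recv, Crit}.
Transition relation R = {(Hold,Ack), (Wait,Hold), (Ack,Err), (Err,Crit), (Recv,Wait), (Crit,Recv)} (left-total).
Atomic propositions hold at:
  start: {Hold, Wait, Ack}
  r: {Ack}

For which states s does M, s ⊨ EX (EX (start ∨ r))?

Sat(start ∨ r) = {Hold, Wait, Ack}
Sat(EX (start ∨ r)) = {s : some successor in {Hold, Wait, Ack}} = {Hold, Wait, Recv}
Sat(EX (EX (start ∨ r))) = {s : some successor in {Hold, Wait, Recv}} = {Wait, Recv, Crit}

{Wait, Recv, Crit}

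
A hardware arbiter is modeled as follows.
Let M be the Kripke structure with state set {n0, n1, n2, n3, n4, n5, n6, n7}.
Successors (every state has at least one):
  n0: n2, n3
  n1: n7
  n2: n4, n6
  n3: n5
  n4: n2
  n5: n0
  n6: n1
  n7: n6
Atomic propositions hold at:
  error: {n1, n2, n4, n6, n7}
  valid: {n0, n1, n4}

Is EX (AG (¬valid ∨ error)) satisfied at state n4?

Yes

Sat(¬valid) = {n2, n3, n5, n6, n7}
Sat(¬valid ∨ error) = {n1, n2, n3, n4, n5, n6, n7}
AG (¬valid ∨ error): greatest fixpoint, start Z0 = {n1, n2, n3, n4, n5, n6, n7}, keep only states in Sat with every successor in Z. Z1 = {n1, n2, n3, n4, n6, n7}; Z2 = {n1, n2, n4, n6, n7}; fixed.
Sat(AG (¬valid ∨ error)) = {n1, n2, n4, n6, n7}
Sat(EX (AG (¬valid ∨ error))) = {s : some successor in {n1, n2, n4, n6, n7}} = {n0, n1, n2, n4, n6, n7}
n4 ∈ Sat(EX (AG (¬valid ∨ error))) = {n0, n1, n2, n4, n6, n7}, so the formula holds at n4.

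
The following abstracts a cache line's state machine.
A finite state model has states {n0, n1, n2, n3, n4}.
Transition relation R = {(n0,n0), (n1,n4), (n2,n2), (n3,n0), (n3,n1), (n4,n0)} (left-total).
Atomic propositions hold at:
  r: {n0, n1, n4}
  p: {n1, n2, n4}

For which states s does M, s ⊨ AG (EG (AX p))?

Sat(AX p) = {s : every successor in {n1, n2, n4}} = {n1, n2}
EG (AX p): greatest fixpoint, start Z0 = {n1, n2}, keep only states in Sat with some successor in Z. Z1 = {n2}; fixed.
Sat(EG (AX p)) = {n2}
AG (EG (AX p)): greatest fixpoint, start Z0 = {n2}, keep only states in Sat with every successor in Z. Already a fixed point.
Sat(AG (EG (AX p))) = {n2}

{n2}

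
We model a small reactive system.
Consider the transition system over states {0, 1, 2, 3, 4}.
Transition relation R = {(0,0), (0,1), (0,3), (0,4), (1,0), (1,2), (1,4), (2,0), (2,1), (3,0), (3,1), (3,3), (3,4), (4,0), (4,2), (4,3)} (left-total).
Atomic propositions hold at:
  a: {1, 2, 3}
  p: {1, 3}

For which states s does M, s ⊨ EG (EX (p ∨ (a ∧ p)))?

Sat(a ∧ p) = {1, 3}
Sat(p ∨ (a ∧ p)) = {1, 3}
Sat(EX (p ∨ (a ∧ p))) = {s : some successor in {1, 3}} = {0, 2, 3, 4}
EG (EX (p ∨ (a ∧ p))): greatest fixpoint, start Z0 = {0, 2, 3, 4}, keep only states in Sat with some successor in Z. Already a fixed point.
Sat(EG (EX (p ∨ (a ∧ p)))) = {0, 2, 3, 4}

{0, 2, 3, 4}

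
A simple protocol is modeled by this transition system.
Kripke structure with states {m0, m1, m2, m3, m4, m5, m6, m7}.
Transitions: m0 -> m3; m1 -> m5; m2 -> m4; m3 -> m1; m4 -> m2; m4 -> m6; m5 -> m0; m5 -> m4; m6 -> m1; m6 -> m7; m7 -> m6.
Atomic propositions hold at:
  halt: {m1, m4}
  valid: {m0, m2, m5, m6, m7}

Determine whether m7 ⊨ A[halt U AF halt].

No

AF halt: least fixpoint, start Z0 = {m1, m4}, add states with every successor in Z. Z1 = {m1, m2, m3, m4}; Z2 = {m0, m1, m2, m3, m4}; Z3 = {m0, m1, m2, m3, m4, m5}; fixed.
Sat(AF halt) = {m0, m1, m2, m3, m4, m5}
A[halt U AF halt]: least fixpoint, start Z0 = Sat(AF halt) = {m0, m1, m2, m3, m4, m5}, add states in Sat(halt) with every successor in Z. Already a fixed point.
Sat(A[halt U AF halt]) = {m0, m1, m2, m3, m4, m5}
m7 ∉ Sat(A[halt U AF halt]) = {m0, m1, m2, m3, m4, m5}, so the formula does not hold at m7.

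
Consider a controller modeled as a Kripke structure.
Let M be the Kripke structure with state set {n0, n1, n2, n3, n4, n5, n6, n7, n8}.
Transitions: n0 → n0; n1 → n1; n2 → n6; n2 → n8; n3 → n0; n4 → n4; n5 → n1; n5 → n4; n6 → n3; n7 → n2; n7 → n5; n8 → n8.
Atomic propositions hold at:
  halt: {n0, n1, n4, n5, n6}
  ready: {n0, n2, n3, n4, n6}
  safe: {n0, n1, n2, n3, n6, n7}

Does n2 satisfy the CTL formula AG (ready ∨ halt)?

Sat(ready ∨ halt) = {n0, n1, n2, n3, n4, n5, n6}
AG (ready ∨ halt): greatest fixpoint, start Z0 = {n0, n1, n2, n3, n4, n5, n6}, keep only states in Sat with every successor in Z. Z1 = {n0, n1, n3, n4, n5, n6}; fixed.
Sat(AG (ready ∨ halt)) = {n0, n1, n3, n4, n5, n6}
n2 ∉ Sat(AG (ready ∨ halt)) = {n0, n1, n3, n4, n5, n6}, so the formula does not hold at n2.

No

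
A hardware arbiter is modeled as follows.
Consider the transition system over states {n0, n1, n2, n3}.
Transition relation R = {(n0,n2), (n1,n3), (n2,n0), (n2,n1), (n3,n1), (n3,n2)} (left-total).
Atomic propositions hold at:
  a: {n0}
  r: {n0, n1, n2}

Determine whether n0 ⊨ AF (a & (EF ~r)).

Yes

Sat(~r) = {n3}
EF ~r: least fixpoint, start Z0 = {n3}, add states with some successor in Z. Z1 = {n1, n3}; Z2 = {n1, n2, n3}; Z3 = {n0, n1, n2, n3}; fixed.
Sat(EF ~r) = {n0, n1, n2, n3}
Sat(a & (EF ~r)) = {n0}
AF (a & (EF ~r)): least fixpoint, start Z0 = {n0}, add states with every successor in Z. Already a fixed point.
Sat(AF (a & (EF ~r))) = {n0}
n0 ∈ Sat(AF (a & (EF ~r))) = {n0}, so the formula holds at n0.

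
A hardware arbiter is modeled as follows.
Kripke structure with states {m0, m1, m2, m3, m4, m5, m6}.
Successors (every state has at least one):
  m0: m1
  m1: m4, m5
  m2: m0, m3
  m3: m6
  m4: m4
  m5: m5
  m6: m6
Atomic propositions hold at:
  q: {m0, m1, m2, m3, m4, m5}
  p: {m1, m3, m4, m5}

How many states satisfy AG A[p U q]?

A[p U q]: least fixpoint, start Z0 = Sat(q) = {m0, m1, m2, m3, m4, m5}, add states in Sat(p) with every successor in Z. Already a fixed point.
Sat(A[p U q]) = {m0, m1, m2, m3, m4, m5}
AG A[p U q]: greatest fixpoint, start Z0 = {m0, m1, m2, m3, m4, m5}, keep only states in Sat with every successor in Z. Z1 = {m0, m1, m2, m4, m5}; Z2 = {m0, m1, m4, m5}; fixed.
Sat(AG A[p U q]) = {m0, m1, m4, m5}
|Sat(AG A[p U q])| = |{m0, m1, m4, m5}| = 4.

4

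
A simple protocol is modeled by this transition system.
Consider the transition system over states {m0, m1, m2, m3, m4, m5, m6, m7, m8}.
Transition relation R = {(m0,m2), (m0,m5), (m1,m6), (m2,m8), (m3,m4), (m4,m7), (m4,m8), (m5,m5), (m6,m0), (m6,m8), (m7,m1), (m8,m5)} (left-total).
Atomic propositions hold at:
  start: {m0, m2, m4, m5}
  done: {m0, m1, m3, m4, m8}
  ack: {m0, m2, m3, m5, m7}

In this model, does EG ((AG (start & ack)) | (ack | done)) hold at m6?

No

Sat(start & ack) = {m0, m2, m5}
AG (start & ack): greatest fixpoint, start Z0 = {m0, m2, m5}, keep only states in Sat with every successor in Z. Z1 = {m0, m5}; Z2 = {m5}; fixed.
Sat(AG (start & ack)) = {m5}
Sat(ack | done) = {m0, m1, m2, m3, m4, m5, m7, m8}
Sat((AG (start & ack)) | (ack | done)) = {m0, m1, m2, m3, m4, m5, m7, m8}
EG ((AG (start & ack)) | (ack | done)): greatest fixpoint, start Z0 = {m0, m1, m2, m3, m4, m5, m7, m8}, keep only states in Sat with some successor in Z. Z1 = {m0, m2, m3, m4, m5, m7, m8}; Z2 = {m0, m2, m3, m4, m5, m8}; fixed.
Sat(EG ((AG (start & ack)) | (ack | done))) = {m0, m2, m3, m4, m5, m8}
m6 ∉ Sat(EG ((AG (start & ack)) | (ack | done))) = {m0, m2, m3, m4, m5, m8}, so the formula does not hold at m6.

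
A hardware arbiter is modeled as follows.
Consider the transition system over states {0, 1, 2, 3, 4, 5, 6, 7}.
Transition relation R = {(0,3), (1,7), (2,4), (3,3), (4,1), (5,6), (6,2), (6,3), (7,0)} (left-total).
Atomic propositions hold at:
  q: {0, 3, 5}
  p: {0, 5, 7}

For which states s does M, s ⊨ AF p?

AF p: least fixpoint, start Z0 = {0, 5, 7}, add states with every successor in Z. Z1 = {0, 1, 5, 7}; Z2 = {0, 1, 4, 5, 7}; Z3 = {0, 1, 2, 4, 5, 7}; fixed.
Sat(AF p) = {0, 1, 2, 4, 5, 7}

{0, 1, 2, 4, 5, 7}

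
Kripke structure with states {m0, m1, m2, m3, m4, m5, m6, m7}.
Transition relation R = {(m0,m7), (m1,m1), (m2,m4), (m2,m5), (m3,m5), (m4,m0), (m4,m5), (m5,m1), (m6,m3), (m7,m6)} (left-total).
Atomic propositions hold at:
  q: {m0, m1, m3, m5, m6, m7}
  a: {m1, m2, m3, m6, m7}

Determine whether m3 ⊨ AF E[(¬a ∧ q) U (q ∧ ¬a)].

Yes

Sat(¬a) = {m0, m4, m5}
Sat(¬a ∧ q) = {m0, m5}
Sat(q ∧ ¬a) = {m0, m5}
E[(¬a ∧ q) U (q ∧ ¬a)]: least fixpoint, start Z0 = Sat((q ∧ ¬a)) = {m0, m5}, add states in Sat(¬a ∧ q) with some successor in Z. Already a fixed point.
Sat(E[(¬a ∧ q) U (q ∧ ¬a)]) = {m0, m5}
AF E[(¬a ∧ q) U (q ∧ ¬a)]: least fixpoint, start Z0 = {m0, m5}, add states with every successor in Z. Z1 = {m0, m3, m4, m5}; Z2 = {m0, m2, m3, m4, m5, m6}; Z3 = {m0, m2, m3, m4, m5, m6, m7}; fixed.
Sat(AF E[(¬a ∧ q) U (q ∧ ¬a)]) = {m0, m2, m3, m4, m5, m6, m7}
m3 ∈ Sat(AF E[(¬a ∧ q) U (q ∧ ¬a)]) = {m0, m2, m3, m4, m5, m6, m7}, so the formula holds at m3.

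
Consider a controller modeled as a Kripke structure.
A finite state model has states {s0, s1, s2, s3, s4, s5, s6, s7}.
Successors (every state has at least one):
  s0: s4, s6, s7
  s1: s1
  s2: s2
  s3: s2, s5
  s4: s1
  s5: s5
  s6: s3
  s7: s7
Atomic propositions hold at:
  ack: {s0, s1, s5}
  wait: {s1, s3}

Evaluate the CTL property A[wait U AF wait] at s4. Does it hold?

AF wait: least fixpoint, start Z0 = {s1, s3}, add states with every successor in Z. Z1 = {s1, s3, s4, s6}; fixed.
Sat(AF wait) = {s1, s3, s4, s6}
A[wait U AF wait]: least fixpoint, start Z0 = Sat(AF wait) = {s1, s3, s4, s6}, add states in Sat(wait) with every successor in Z. Already a fixed point.
Sat(A[wait U AF wait]) = {s1, s3, s4, s6}
s4 ∈ Sat(A[wait U AF wait]) = {s1, s3, s4, s6}, so the formula holds at s4.

Yes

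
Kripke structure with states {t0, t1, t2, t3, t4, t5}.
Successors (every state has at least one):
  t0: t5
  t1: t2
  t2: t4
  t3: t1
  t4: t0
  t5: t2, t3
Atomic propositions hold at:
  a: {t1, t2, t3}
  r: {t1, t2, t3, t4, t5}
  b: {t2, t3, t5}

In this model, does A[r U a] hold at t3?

Yes

A[r U a]: least fixpoint, start Z0 = Sat(a) = {t1, t2, t3}, add states in Sat(r) with every successor in Z. Z1 = {t1, t2, t3, t5}; fixed.
Sat(A[r U a]) = {t1, t2, t3, t5}
t3 ∈ Sat(A[r U a]) = {t1, t2, t3, t5}, so the formula holds at t3.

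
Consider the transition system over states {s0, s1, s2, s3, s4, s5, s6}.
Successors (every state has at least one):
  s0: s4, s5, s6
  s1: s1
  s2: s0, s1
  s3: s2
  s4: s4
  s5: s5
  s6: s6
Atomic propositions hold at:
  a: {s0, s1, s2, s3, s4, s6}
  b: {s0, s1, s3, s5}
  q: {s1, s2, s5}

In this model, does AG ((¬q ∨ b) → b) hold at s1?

Yes

Sat(¬q) = {s0, s3, s4, s6}
Sat(¬q ∨ b) = {s0, s1, s3, s4, s5, s6}
Sat((¬q ∨ b) → b) = {s0, s1, s2, s3, s5}
AG ((¬q ∨ b) → b): greatest fixpoint, start Z0 = {s0, s1, s2, s3, s5}, keep only states in Sat with every successor in Z. Z1 = {s1, s2, s3, s5}; Z2 = {s1, s3, s5}; Z3 = {s1, s5}; fixed.
Sat(AG ((¬q ∨ b) → b)) = {s1, s5}
s1 ∈ Sat(AG ((¬q ∨ b) → b)) = {s1, s5}, so the formula holds at s1.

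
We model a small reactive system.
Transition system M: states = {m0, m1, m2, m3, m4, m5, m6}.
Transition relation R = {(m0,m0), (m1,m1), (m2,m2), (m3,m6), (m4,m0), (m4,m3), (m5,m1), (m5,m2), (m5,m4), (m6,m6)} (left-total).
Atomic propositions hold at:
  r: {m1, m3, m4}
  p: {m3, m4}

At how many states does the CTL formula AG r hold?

1

AG r: greatest fixpoint, start Z0 = {m1, m3, m4}, keep only states in Sat with every successor in Z. Z1 = {m1}; fixed.
Sat(AG r) = {m1}
|Sat(AG r)| = |{m1}| = 1.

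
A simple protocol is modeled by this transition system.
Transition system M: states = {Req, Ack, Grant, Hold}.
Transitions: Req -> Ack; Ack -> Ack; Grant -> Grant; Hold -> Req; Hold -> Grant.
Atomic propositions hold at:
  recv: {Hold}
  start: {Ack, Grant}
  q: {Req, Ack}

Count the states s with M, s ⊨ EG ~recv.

3

Sat(~recv) = {Req, Ack, Grant}
EG ~recv: greatest fixpoint, start Z0 = {Req, Ack, Grant}, keep only states in Sat with some successor in Z. Already a fixed point.
Sat(EG ~recv) = {Req, Ack, Grant}
|Sat(EG ~recv)| = |{Req, Ack, Grant}| = 3.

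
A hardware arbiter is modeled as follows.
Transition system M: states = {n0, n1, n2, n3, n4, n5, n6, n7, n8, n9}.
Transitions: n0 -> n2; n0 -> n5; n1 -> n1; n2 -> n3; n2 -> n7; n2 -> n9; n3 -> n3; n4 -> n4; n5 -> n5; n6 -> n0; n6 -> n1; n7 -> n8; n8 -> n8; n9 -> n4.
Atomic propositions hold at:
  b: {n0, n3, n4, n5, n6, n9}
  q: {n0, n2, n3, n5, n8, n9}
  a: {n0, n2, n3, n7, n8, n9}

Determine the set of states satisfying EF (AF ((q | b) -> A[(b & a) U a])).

Sat(q | b) = {n0, n2, n3, n4, n5, n6, n8, n9}
Sat(b & a) = {n0, n3, n9}
A[(b & a) U a]: least fixpoint, start Z0 = Sat(a) = {n0, n2, n3, n7, n8, n9}, add states in Sat(b & a) with every successor in Z. Already a fixed point.
Sat(A[(b & a) U a]) = {n0, n2, n3, n7, n8, n9}
Sat((q | b) -> A[(b & a) U a]) = {n0, n1, n2, n3, n7, n8, n9}
AF ((q | b) -> A[(b & a) U a]): least fixpoint, start Z0 = {n0, n1, n2, n3, n7, n8, n9}, add states with every successor in Z. Z1 = {n0, n1, n2, n3, n6, n7, n8, n9}; fixed.
Sat(AF ((q | b) -> A[(b & a) U a])) = {n0, n1, n2, n3, n6, n7, n8, n9}
EF (AF ((q | b) -> A[(b & a) U a])): least fixpoint, start Z0 = {n0, n1, n2, n3, n6, n7, n8, n9}, add states with some successor in Z. Already a fixed point.
Sat(EF (AF ((q | b) -> A[(b & a) U a]))) = {n0, n1, n2, n3, n6, n7, n8, n9}

{n0, n1, n2, n3, n6, n7, n8, n9}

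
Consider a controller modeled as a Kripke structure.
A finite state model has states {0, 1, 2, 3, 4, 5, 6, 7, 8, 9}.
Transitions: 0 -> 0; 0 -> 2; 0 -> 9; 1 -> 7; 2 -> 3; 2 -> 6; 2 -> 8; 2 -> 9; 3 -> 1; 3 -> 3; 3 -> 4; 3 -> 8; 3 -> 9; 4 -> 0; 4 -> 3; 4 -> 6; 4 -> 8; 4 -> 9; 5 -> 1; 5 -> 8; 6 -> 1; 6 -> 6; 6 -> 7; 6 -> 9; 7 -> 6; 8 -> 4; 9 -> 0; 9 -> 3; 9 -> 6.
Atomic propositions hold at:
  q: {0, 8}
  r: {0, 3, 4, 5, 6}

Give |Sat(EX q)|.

Sat(EX q) = {s : some successor in {0, 8}} = {0, 2, 3, 4, 5, 9}
|Sat(EX q)| = |{0, 2, 3, 4, 5, 9}| = 6.

6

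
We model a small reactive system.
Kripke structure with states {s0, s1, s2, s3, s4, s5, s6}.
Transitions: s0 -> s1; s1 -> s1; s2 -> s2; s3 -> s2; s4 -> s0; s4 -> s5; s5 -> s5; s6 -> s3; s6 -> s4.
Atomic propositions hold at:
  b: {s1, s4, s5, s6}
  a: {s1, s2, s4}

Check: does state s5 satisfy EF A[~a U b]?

Sat(~a) = {s0, s3, s5, s6}
A[~a U b]: least fixpoint, start Z0 = Sat(b) = {s1, s4, s5, s6}, add states in Sat(~a) with every successor in Z. Z1 = {s0, s1, s4, s5, s6}; fixed.
Sat(A[~a U b]) = {s0, s1, s4, s5, s6}
EF A[~a U b]: least fixpoint, start Z0 = {s0, s1, s4, s5, s6}, add states with some successor in Z. Already a fixed point.
Sat(EF A[~a U b]) = {s0, s1, s4, s5, s6}
s5 ∈ Sat(EF A[~a U b]) = {s0, s1, s4, s5, s6}, so the formula holds at s5.

Yes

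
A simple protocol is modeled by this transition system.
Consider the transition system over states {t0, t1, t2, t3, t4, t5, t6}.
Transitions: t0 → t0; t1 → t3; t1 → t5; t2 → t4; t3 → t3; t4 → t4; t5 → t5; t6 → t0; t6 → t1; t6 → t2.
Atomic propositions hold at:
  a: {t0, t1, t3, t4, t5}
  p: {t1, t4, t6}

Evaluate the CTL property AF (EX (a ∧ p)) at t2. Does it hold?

Yes

Sat(a ∧ p) = {t1, t4}
Sat(EX (a ∧ p)) = {s : some successor in {t1, t4}} = {t2, t4, t6}
AF (EX (a ∧ p)): least fixpoint, start Z0 = {t2, t4, t6}, add states with every successor in Z. Already a fixed point.
Sat(AF (EX (a ∧ p))) = {t2, t4, t6}
t2 ∈ Sat(AF (EX (a ∧ p))) = {t2, t4, t6}, so the formula holds at t2.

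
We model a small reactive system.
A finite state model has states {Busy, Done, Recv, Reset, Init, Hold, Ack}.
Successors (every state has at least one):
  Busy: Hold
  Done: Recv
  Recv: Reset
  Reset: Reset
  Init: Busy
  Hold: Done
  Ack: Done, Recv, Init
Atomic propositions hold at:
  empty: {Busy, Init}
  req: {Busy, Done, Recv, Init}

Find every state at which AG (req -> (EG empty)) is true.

{Reset}

EG empty: greatest fixpoint, start Z0 = {Busy, Init}, keep only states in Sat with some successor in Z. Z1 = {Init}; Z2 = ∅; fixed.
Sat(EG empty) = ∅
Sat(req -> (EG empty)) = {Reset, Hold, Ack}
AG (req -> (EG empty)): greatest fixpoint, start Z0 = {Reset, Hold, Ack}, keep only states in Sat with every successor in Z. Z1 = {Reset}; fixed.
Sat(AG (req -> (EG empty))) = {Reset}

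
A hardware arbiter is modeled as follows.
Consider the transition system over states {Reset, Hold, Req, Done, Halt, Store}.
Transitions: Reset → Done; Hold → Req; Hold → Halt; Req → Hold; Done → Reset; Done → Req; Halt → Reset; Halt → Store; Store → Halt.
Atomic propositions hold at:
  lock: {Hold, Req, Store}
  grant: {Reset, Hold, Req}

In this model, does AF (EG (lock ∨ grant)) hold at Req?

Sat(lock ∨ grant) = {Reset, Hold, Req, Store}
EG (lock ∨ grant): greatest fixpoint, start Z0 = {Reset, Hold, Req, Store}, keep only states in Sat with some successor in Z. Z1 = {Hold, Req}; fixed.
Sat(EG (lock ∨ grant)) = {Hold, Req}
AF (EG (lock ∨ grant)): least fixpoint, start Z0 = {Hold, Req}, add states with every successor in Z. Already a fixed point.
Sat(AF (EG (lock ∨ grant))) = {Hold, Req}
Req ∈ Sat(AF (EG (lock ∨ grant))) = {Hold, Req}, so the formula holds at Req.

Yes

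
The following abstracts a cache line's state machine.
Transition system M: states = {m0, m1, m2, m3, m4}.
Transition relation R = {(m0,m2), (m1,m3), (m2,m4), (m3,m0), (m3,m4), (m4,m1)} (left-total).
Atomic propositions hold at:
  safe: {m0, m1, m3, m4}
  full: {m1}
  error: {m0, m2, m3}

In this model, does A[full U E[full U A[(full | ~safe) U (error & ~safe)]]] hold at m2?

Yes

Sat(~safe) = {m2}
Sat(full | ~safe) = {m1, m2}
Sat(error & ~safe) = {m2}
A[(full | ~safe) U (error & ~safe)]: least fixpoint, start Z0 = Sat((error & ~safe)) = {m2}, add states in Sat(full | ~safe) with every successor in Z. Already a fixed point.
Sat(A[(full | ~safe) U (error & ~safe)]) = {m2}
E[full U A[(full | ~safe) U (error & ~safe)]]: least fixpoint, start Z0 = Sat(A[(full | ~safe) U (error & ~safe)]) = {m2}, add states in Sat(full) with some successor in Z. Already a fixed point.
Sat(E[full U A[(full | ~safe) U (error & ~safe)]]) = {m2}
A[full U E[full U A[(full | ~safe) U (error & ~safe)]]]: least fixpoint, start Z0 = Sat(E[full U A[(full | ~safe) U (error & ~safe)]]) = {m2}, add states in Sat(full) with every successor in Z. Already a fixed point.
Sat(A[full U E[full U A[(full | ~safe) U (error & ~safe)]]]) = {m2}
m2 ∈ Sat(A[full U E[full U A[(full | ~safe) U (error & ~safe)]]]) = {m2}, so the formula holds at m2.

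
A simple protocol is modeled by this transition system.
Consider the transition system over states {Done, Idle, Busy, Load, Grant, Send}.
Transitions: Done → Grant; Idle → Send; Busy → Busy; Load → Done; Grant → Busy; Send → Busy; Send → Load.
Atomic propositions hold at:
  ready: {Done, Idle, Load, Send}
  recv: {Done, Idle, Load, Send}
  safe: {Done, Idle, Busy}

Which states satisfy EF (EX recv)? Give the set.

{Idle, Load, Send}

Sat(EX recv) = {s : some successor in {Done, Idle, Load, Send}} = {Idle, Load, Send}
EF (EX recv): least fixpoint, start Z0 = {Idle, Load, Send}, add states with some successor in Z. Already a fixed point.
Sat(EF (EX recv)) = {Idle, Load, Send}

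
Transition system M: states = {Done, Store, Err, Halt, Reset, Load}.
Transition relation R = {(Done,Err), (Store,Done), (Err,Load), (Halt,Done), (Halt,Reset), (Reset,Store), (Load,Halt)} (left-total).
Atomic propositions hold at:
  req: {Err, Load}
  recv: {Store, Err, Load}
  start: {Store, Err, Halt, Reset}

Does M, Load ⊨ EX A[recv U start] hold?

A[recv U start]: least fixpoint, start Z0 = Sat(start) = {Store, Err, Halt, Reset}, add states in Sat(recv) with every successor in Z. Z1 = {Store, Err, Halt, Reset, Load}; fixed.
Sat(A[recv U start]) = {Store, Err, Halt, Reset, Load}
Sat(EX A[recv U start]) = {s : some successor in {Store, Err, Halt, Reset, Load}} = {Done, Err, Halt, Reset, Load}
Load ∈ Sat(EX A[recv U start]) = {Done, Err, Halt, Reset, Load}, so the formula holds at Load.

Yes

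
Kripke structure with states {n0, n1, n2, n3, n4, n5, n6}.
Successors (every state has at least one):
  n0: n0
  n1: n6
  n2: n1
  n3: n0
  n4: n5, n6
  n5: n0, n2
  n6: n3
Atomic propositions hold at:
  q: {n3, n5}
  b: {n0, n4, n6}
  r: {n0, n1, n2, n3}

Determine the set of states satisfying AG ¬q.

Sat(¬q) = {n0, n1, n2, n4, n6}
AG ¬q: greatest fixpoint, start Z0 = {n0, n1, n2, n4, n6}, keep only states in Sat with every successor in Z. Z1 = {n0, n1, n2}; Z2 = {n0, n2}; Z3 = {n0}; fixed.
Sat(AG ¬q) = {n0}

{n0}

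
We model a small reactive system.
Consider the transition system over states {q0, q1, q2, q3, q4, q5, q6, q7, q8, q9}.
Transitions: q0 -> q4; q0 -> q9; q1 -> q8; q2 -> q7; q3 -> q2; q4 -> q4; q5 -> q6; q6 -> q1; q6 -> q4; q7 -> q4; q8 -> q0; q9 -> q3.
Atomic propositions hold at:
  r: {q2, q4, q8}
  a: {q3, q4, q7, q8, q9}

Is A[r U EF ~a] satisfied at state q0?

Sat(~a) = {q0, q1, q2, q5, q6}
EF ~a: least fixpoint, start Z0 = {q0, q1, q2, q5, q6}, add states with some successor in Z. Z1 = {q0, q1, q2, q3, q5, q6, q8}; Z2 = {q0, q1, q2, q3, q5, q6, q8, q9}; fixed.
Sat(EF ~a) = {q0, q1, q2, q3, q5, q6, q8, q9}
A[r U EF ~a]: least fixpoint, start Z0 = Sat(EF ~a) = {q0, q1, q2, q3, q5, q6, q8, q9}, add states in Sat(r) with every successor in Z. Already a fixed point.
Sat(A[r U EF ~a]) = {q0, q1, q2, q3, q5, q6, q8, q9}
q0 ∈ Sat(A[r U EF ~a]) = {q0, q1, q2, q3, q5, q6, q8, q9}, so the formula holds at q0.

Yes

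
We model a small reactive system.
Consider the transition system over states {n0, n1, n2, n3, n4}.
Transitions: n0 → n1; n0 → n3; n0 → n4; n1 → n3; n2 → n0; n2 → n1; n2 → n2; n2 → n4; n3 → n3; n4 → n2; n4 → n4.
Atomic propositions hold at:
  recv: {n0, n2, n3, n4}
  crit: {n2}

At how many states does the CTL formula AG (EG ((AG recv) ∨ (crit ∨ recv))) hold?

1

AG recv: greatest fixpoint, start Z0 = {n0, n2, n3, n4}, keep only states in Sat with every successor in Z. Z1 = {n3, n4}; Z2 = {n3}; fixed.
Sat(AG recv) = {n3}
Sat(crit ∨ recv) = {n0, n2, n3, n4}
Sat((AG recv) ∨ (crit ∨ recv)) = {n0, n2, n3, n4}
EG ((AG recv) ∨ (crit ∨ recv)): greatest fixpoint, start Z0 = {n0, n2, n3, n4}, keep only states in Sat with some successor in Z. Already a fixed point.
Sat(EG ((AG recv) ∨ (crit ∨ recv))) = {n0, n2, n3, n4}
AG (EG ((AG recv) ∨ (crit ∨ recv))): greatest fixpoint, start Z0 = {n0, n2, n3, n4}, keep only states in Sat with every successor in Z. Z1 = {n3, n4}; Z2 = {n3}; fixed.
Sat(AG (EG ((AG recv) ∨ (crit ∨ recv)))) = {n3}
|Sat(AG (EG ((AG recv) ∨ (crit ∨ recv))))| = |{n3}| = 1.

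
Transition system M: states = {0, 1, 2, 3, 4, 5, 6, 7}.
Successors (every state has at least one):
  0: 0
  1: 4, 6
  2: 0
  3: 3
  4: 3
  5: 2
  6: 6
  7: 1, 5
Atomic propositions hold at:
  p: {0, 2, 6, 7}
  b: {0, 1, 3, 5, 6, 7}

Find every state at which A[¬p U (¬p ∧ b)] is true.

{1, 3, 4, 5}

Sat(¬p) = {1, 3, 4, 5}
Sat(¬p ∧ b) = {1, 3, 5}
A[¬p U (¬p ∧ b)]: least fixpoint, start Z0 = Sat((¬p ∧ b)) = {1, 3, 5}, add states in Sat(¬p) with every successor in Z. Z1 = {1, 3, 4, 5}; fixed.
Sat(A[¬p U (¬p ∧ b)]) = {1, 3, 4, 5}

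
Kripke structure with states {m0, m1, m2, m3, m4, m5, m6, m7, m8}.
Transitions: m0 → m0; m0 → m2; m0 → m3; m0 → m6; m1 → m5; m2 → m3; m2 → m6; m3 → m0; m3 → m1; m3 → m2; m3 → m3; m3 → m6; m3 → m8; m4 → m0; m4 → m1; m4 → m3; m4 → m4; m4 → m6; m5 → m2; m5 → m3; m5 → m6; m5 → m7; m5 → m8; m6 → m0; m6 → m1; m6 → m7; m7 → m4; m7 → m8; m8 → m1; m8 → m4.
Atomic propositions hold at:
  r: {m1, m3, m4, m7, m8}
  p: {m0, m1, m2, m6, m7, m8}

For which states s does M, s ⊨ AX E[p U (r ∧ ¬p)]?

{m0, m2, m5, m7}

Sat(¬p) = {m3, m4, m5}
Sat(r ∧ ¬p) = {m3, m4}
E[p U (r ∧ ¬p)]: least fixpoint, start Z0 = Sat((r ∧ ¬p)) = {m3, m4}, add states in Sat(p) with some successor in Z. Z1 = {m0, m2, m3, m4, m7, m8}; Z2 = {m0, m2, m3, m4, m6, m7, m8}; fixed.
Sat(E[p U (r ∧ ¬p)]) = {m0, m2, m3, m4, m6, m7, m8}
Sat(AX E[p U (r ∧ ¬p)]) = {s : every successor in {m0, m2, m3, m4, m6, m7, m8}} = {m0, m2, m5, m7}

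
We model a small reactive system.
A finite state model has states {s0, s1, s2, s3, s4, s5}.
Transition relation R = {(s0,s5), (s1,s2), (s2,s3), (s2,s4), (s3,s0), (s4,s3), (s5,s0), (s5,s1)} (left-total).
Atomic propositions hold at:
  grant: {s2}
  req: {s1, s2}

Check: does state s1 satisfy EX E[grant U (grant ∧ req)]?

Sat(grant ∧ req) = {s2}
E[grant U (grant ∧ req)]: least fixpoint, start Z0 = Sat((grant ∧ req)) = {s2}, add states in Sat(grant) with some successor in Z. Already a fixed point.
Sat(E[grant U (grant ∧ req)]) = {s2}
Sat(EX E[grant U (grant ∧ req)]) = {s : some successor in {s2}} = {s1}
s1 ∈ Sat(EX E[grant U (grant ∧ req)]) = {s1}, so the formula holds at s1.

Yes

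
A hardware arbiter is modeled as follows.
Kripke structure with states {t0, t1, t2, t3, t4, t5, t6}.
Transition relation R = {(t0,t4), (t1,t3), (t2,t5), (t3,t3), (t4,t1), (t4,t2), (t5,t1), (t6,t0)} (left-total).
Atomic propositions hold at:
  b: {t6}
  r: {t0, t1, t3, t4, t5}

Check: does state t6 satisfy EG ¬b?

Sat(¬b) = {t0, t1, t2, t3, t4, t5}
EG ¬b: greatest fixpoint, start Z0 = {t0, t1, t2, t3, t4, t5}, keep only states in Sat with some successor in Z. Already a fixed point.
Sat(EG ¬b) = {t0, t1, t2, t3, t4, t5}
t6 ∉ Sat(EG ¬b) = {t0, t1, t2, t3, t4, t5}, so the formula does not hold at t6.

No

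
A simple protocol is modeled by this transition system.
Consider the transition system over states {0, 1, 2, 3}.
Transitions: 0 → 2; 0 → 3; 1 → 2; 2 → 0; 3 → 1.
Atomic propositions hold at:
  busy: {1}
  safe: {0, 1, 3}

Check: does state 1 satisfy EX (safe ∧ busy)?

Sat(safe ∧ busy) = {1}
Sat(EX (safe ∧ busy)) = {s : some successor in {1}} = {3}
1 ∉ Sat(EX (safe ∧ busy)) = {3}, so the formula does not hold at 1.

No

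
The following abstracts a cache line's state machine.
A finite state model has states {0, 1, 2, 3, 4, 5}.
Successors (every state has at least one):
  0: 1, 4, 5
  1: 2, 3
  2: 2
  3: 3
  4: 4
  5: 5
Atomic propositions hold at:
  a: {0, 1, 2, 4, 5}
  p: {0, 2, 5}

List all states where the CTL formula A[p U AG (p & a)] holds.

{2, 5}

Sat(p & a) = {0, 2, 5}
AG (p & a): greatest fixpoint, start Z0 = {0, 2, 5}, keep only states in Sat with every successor in Z. Z1 = {2, 5}; fixed.
Sat(AG (p & a)) = {2, 5}
A[p U AG (p & a)]: least fixpoint, start Z0 = Sat(AG (p & a)) = {2, 5}, add states in Sat(p) with every successor in Z. Already a fixed point.
Sat(A[p U AG (p & a)]) = {2, 5}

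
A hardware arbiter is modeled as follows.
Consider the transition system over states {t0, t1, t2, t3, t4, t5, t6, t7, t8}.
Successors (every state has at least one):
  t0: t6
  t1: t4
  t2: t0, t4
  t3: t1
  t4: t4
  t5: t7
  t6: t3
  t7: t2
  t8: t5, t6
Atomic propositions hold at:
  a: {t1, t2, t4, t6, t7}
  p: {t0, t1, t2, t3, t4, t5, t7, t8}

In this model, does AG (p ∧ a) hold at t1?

Sat(p ∧ a) = {t1, t2, t4, t7}
AG (p ∧ a): greatest fixpoint, start Z0 = {t1, t2, t4, t7}, keep only states in Sat with every successor in Z. Z1 = {t1, t4, t7}; Z2 = {t1, t4}; fixed.
Sat(AG (p ∧ a)) = {t1, t4}
t1 ∈ Sat(AG (p ∧ a)) = {t1, t4}, so the formula holds at t1.

Yes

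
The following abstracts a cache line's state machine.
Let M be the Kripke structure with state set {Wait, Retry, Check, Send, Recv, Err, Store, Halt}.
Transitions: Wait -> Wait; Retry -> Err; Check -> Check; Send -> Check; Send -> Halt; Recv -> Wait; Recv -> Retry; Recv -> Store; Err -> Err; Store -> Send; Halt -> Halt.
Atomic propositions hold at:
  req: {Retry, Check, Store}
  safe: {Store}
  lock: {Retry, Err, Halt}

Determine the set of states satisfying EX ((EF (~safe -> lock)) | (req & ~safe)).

Sat(~safe) = {Wait, Retry, Check, Send, Recv, Err, Halt}
Sat(~safe -> lock) = {Retry, Err, Store, Halt}
EF (~safe -> lock): least fixpoint, start Z0 = {Retry, Err, Store, Halt}, add states with some successor in Z. Z1 = {Retry, Send, Recv, Err, Store, Halt}; fixed.
Sat(EF (~safe -> lock)) = {Retry, Send, Recv, Err, Store, Halt}
Sat(req & ~safe) = {Retry, Check}
Sat((EF (~safe -> lock)) | (req & ~safe)) = {Retry, Check, Send, Recv, Err, Store, Halt}
Sat(EX ((EF (~safe -> lock)) | (req & ~safe))) = {s : some successor in {Retry, Check, Send, Recv, Err, Store, Halt}} = {Retry, Check, Send, Recv, Err, Store, Halt}

{Retry, Check, Send, Recv, Err, Store, Halt}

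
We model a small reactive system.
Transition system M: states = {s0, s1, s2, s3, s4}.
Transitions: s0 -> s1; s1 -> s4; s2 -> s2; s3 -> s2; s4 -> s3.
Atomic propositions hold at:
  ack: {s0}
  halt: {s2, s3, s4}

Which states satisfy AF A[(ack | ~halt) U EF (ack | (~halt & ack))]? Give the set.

Sat(~halt) = {s0, s1}
Sat(ack | ~halt) = {s0, s1}
Sat(~halt & ack) = {s0}
Sat(ack | (~halt & ack)) = {s0}
EF (ack | (~halt & ack)): least fixpoint, start Z0 = {s0}, add states with some successor in Z. Already a fixed point.
Sat(EF (ack | (~halt & ack))) = {s0}
A[(ack | ~halt) U EF (ack | (~halt & ack))]: least fixpoint, start Z0 = Sat(EF (ack | (~halt & ack))) = {s0}, add states in Sat(ack | ~halt) with every successor in Z. Already a fixed point.
Sat(A[(ack | ~halt) U EF (ack | (~halt & ack))]) = {s0}
AF A[(ack | ~halt) U EF (ack | (~halt & ack))]: least fixpoint, start Z0 = {s0}, add states with every successor in Z. Already a fixed point.
Sat(AF A[(ack | ~halt) U EF (ack | (~halt & ack))]) = {s0}

{s0}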